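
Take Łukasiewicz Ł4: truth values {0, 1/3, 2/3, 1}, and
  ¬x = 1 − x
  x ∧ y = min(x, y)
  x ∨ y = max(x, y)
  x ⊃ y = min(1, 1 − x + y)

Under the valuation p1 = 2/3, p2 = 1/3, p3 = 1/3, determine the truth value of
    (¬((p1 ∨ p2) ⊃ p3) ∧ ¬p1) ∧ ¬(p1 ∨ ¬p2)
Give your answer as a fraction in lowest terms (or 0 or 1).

p1 ∨ p2 = 2/3 ∨ 1/3 = 2/3
(p1 ∨ p2) ⊃ p3 = 2/3 ⊃ 1/3 = 2/3
¬((p1 ∨ p2) ⊃ p3) = ¬2/3 = 1/3
¬p1 = ¬2/3 = 1/3
¬((p1 ∨ p2) ⊃ p3) ∧ ¬p1 = 1/3 ∧ 1/3 = 1/3
¬p2 = ¬1/3 = 2/3
p1 ∨ ¬p2 = 2/3 ∨ 2/3 = 2/3
¬(p1 ∨ ¬p2) = ¬2/3 = 1/3
(¬((p1 ∨ p2) ⊃ p3) ∧ ¬p1) ∧ ¬(p1 ∨ ¬p2) = 1/3 ∧ 1/3 = 1/3

1/3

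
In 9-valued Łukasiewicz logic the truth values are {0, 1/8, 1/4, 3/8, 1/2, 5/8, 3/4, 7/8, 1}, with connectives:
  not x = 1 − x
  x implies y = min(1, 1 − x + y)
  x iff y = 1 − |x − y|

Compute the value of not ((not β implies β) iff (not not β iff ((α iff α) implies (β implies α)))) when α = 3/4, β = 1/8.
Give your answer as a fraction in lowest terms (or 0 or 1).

not β = not 1/8 = 7/8
not β implies β = 7/8 implies 1/8 = 1/4
not β = not 1/8 = 7/8
not not β = not 7/8 = 1/8
α iff α = 3/4 iff 3/4 = 1
β implies α = 1/8 implies 3/4 = 1
(α iff α) implies (β implies α) = 1 implies 1 = 1
not not β iff ((α iff α) implies (β implies α)) = 1/8 iff 1 = 1/8
(not β implies β) iff (not not β iff ((α iff α) implies (β implies α))) = 1/4 iff 1/8 = 7/8
not ((not β implies β) iff (not not β iff ((α iff α) implies (β implies α)))) = not 7/8 = 1/8

1/8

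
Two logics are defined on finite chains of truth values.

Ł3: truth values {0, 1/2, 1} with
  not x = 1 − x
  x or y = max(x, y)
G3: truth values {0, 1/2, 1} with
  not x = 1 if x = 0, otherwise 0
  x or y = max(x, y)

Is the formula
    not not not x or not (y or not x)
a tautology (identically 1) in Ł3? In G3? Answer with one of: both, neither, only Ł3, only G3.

neither

In Ł3: at x = 1/2, y = 0 the value is 1/2 — not a tautology.
In G3: at x = 1/2, y = 1/2 the value is 0 — not a tautology.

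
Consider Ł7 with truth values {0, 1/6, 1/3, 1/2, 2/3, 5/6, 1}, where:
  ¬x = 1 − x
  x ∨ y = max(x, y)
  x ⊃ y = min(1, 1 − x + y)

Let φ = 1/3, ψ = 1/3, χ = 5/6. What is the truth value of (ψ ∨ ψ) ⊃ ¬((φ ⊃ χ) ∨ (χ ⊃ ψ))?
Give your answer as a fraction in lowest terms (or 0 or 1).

2/3

ψ ∨ ψ = 1/3 ∨ 1/3 = 1/3
φ ⊃ χ = 1/3 ⊃ 5/6 = 1
χ ⊃ ψ = 5/6 ⊃ 1/3 = 1/2
(φ ⊃ χ) ∨ (χ ⊃ ψ) = 1 ∨ 1/2 = 1
¬((φ ⊃ χ) ∨ (χ ⊃ ψ)) = ¬1 = 0
(ψ ∨ ψ) ⊃ ¬((φ ⊃ χ) ∨ (χ ⊃ ψ)) = 1/3 ⊃ 0 = 2/3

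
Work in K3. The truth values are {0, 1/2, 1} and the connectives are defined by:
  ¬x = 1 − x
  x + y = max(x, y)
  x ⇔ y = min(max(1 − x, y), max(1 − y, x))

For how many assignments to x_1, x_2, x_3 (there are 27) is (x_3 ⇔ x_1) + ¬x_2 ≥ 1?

13

value 1: 13 assignments (counts)
value 1/2: 12 assignments
value 0: 2 assignments
So 13 of the 27 assignments meet the threshold.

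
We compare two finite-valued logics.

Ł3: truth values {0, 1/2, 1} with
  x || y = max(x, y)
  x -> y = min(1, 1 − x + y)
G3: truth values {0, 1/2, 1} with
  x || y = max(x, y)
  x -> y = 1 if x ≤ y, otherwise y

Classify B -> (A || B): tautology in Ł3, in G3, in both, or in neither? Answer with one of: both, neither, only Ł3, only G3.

both

In Ł3: every assignment gives 1 — tautology.
In G3: every assignment gives 1 — tautology.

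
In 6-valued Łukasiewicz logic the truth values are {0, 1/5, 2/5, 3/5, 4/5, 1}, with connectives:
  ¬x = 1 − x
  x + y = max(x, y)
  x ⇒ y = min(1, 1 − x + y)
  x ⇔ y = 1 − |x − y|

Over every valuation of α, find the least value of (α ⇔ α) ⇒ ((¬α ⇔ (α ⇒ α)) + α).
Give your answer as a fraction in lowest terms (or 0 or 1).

3/5

Take α = 2/5:
α ⇔ α = 2/5 ⇔ 2/5 = 1
¬α = ¬2/5 = 3/5
α ⇒ α = 2/5 ⇒ 2/5 = 1
¬α ⇔ (α ⇒ α) = 3/5 ⇔ 1 = 3/5
(¬α ⇔ (α ⇒ α)) + α = 3/5 + 2/5 = 3/5
(α ⇔ α) ⇒ ((¬α ⇔ (α ⇒ α)) + α) = 1 ⇒ 3/5 = 3/5
No assignment yields a value below 3/5, so this is the minimum.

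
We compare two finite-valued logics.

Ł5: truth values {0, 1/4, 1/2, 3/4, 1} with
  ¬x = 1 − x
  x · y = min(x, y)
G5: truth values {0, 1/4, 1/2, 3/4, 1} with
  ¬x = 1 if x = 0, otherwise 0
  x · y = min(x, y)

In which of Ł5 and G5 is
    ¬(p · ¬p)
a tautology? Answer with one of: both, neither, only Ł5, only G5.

In Ł5: at p = 1/4 the value is 3/4 — not a tautology.
In G5: every assignment gives 1 — tautology.

only G5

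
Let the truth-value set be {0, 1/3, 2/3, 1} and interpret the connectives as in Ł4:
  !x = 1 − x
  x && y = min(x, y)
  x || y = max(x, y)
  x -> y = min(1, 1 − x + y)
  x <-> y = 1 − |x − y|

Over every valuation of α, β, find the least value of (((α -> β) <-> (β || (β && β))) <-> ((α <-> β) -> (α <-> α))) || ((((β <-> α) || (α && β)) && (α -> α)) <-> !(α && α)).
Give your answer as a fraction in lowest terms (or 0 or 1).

Take α = 0, β = 1/3:
α -> β = 0 -> 1/3 = 1
β && β = 1/3 && 1/3 = 1/3
β || (β && β) = 1/3 || 1/3 = 1/3
(α -> β) <-> (β || (β && β)) = 1 <-> 1/3 = 1/3
α <-> β = 0 <-> 1/3 = 2/3
α <-> α = 0 <-> 0 = 1
(α <-> β) -> (α <-> α) = 2/3 -> 1 = 1
((α -> β) <-> (β || (β && β))) <-> ((α <-> β) -> (α <-> α)) = 1/3 <-> 1 = 1/3
β <-> α = 1/3 <-> 0 = 2/3
α && β = 0 && 1/3 = 0
(β <-> α) || (α && β) = 2/3 || 0 = 2/3
α -> α = 0 -> 0 = 1
((β <-> α) || (α && β)) && (α -> α) = 2/3 && 1 = 2/3
α && α = 0 && 0 = 0
!(α && α) = !0 = 1
(((β <-> α) || (α && β)) && (α -> α)) <-> !(α && α) = 2/3 <-> 1 = 2/3
(((α -> β) <-> (β || (β && β))) <-> ((α <-> β) -> (α <-> α))) || ((((β <-> α) || (α && β)) && (α -> α)) <-> !(α && α)) = 1/3 || 2/3 = 2/3
No assignment yields a value below 2/3, so this is the minimum.

2/3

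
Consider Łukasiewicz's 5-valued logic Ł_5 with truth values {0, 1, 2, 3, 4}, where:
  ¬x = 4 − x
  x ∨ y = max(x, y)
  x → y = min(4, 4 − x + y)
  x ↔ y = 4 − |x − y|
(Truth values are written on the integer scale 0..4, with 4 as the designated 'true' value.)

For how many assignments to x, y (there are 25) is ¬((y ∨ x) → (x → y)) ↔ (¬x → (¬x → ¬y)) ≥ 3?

value 4: 2 assignments (counts)
value 3: 2 assignments (counts)
value 2: 4 assignments
value 1: 4 assignments
value 0: 13 assignments
So 4 of the 25 assignments meet the threshold.

4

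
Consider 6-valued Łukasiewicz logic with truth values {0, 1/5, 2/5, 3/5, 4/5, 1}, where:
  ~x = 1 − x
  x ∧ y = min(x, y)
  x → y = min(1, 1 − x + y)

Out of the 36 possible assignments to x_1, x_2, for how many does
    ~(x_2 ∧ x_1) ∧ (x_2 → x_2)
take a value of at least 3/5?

value 1: 11 assignments (counts)
value 4/5: 9 assignments (counts)
value 3/5: 7 assignments (counts)
value 2/5: 5 assignments
value 1/5: 3 assignments
value 0: 1 assignment
So 27 of the 36 assignments meet the threshold.

27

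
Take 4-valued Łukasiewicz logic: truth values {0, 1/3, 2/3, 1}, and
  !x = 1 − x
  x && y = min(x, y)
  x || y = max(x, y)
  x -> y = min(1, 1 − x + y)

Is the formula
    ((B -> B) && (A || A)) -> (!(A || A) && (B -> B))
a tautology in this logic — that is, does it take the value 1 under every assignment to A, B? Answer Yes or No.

No

Counterexample: take A = 2/3, B = 0.
B -> B = 0 -> 0 = 1
A || A = 2/3 || 2/3 = 2/3
(B -> B) && (A || A) = 1 && 2/3 = 2/3
A || A = 2/3 || 2/3 = 2/3
!(A || A) = !2/3 = 1/3
B -> B = 0 -> 0 = 1
!(A || A) && (B -> B) = 1/3 && 1 = 1/3
((B -> B) && (A || A)) -> (!(A || A) && (B -> B)) = 2/3 -> 1/3 = 2/3
This gives 2/3 ≠ 1.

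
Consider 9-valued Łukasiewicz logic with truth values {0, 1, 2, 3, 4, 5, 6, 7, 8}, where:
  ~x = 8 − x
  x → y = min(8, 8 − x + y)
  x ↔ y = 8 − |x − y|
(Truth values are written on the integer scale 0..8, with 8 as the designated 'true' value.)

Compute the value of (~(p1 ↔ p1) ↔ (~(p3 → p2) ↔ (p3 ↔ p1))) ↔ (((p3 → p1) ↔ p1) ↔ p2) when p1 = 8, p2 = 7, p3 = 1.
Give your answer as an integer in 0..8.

2

p1 ↔ p1 = 8 ↔ 8 = 8
~(p1 ↔ p1) = ~8 = 0
p3 → p2 = 1 → 7 = 8
~(p3 → p2) = ~8 = 0
p3 ↔ p1 = 1 ↔ 8 = 1
~(p3 → p2) ↔ (p3 ↔ p1) = 0 ↔ 1 = 7
~(p1 ↔ p1) ↔ (~(p3 → p2) ↔ (p3 ↔ p1)) = 0 ↔ 7 = 1
p3 → p1 = 1 → 8 = 8
(p3 → p1) ↔ p1 = 8 ↔ 8 = 8
((p3 → p1) ↔ p1) ↔ p2 = 8 ↔ 7 = 7
(~(p1 ↔ p1) ↔ (~(p3 → p2) ↔ (p3 ↔ p1))) ↔ (((p3 → p1) ↔ p1) ↔ p2) = 1 ↔ 7 = 2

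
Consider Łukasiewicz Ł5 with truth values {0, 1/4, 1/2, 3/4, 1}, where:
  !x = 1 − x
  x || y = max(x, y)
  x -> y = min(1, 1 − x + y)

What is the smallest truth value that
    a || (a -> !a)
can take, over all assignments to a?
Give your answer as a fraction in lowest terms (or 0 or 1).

3/4

Take a = 3/4:
!a = !3/4 = 1/4
a -> !a = 3/4 -> 1/4 = 1/2
a || (a -> !a) = 3/4 || 1/2 = 3/4
No assignment yields a value below 3/4, so this is the minimum.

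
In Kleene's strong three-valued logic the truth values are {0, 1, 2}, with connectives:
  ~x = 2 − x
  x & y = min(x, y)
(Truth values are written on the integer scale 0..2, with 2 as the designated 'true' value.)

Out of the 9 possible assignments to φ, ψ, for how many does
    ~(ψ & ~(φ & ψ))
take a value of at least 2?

4

φ = 0, ψ = 0 ↦ 2  ≥
φ = 0, ψ = 1 ↦ 1  <
φ = 0, ψ = 2 ↦ 0  <
φ = 1, ψ = 0 ↦ 2  ≥
φ = 1, ψ = 1 ↦ 1  <
φ = 1, ψ = 2 ↦ 1  <
φ = 2, ψ = 0 ↦ 2  ≥
φ = 2, ψ = 1 ↦ 1  <
φ = 2, ψ = 2 ↦ 2  ≥
So 4 of the 9 assignments meet the threshold.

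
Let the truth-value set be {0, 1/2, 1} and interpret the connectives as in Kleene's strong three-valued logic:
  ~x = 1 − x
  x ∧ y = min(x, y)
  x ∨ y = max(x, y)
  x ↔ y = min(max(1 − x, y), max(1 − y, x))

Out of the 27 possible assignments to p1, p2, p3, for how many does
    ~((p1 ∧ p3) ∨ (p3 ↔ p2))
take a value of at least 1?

value 1: 4 assignments (counts)
value 1/2: 15 assignments
value 0: 8 assignments
So 4 of the 27 assignments meet the threshold.

4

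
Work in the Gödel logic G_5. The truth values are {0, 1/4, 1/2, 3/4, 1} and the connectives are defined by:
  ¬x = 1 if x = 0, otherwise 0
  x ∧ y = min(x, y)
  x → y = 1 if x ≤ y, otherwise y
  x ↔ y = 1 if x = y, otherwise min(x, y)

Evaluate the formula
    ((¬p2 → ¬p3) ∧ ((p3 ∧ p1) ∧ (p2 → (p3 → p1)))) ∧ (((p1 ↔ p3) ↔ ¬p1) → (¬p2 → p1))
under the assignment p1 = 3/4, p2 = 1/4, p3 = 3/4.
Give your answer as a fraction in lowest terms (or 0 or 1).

¬p2 = ¬1/4 = 0
¬p3 = ¬3/4 = 0
¬p2 → ¬p3 = 0 → 0 = 1
p3 ∧ p1 = 3/4 ∧ 3/4 = 3/4
p3 → p1 = 3/4 → 3/4 = 1
p2 → (p3 → p1) = 1/4 → 1 = 1
(p3 ∧ p1) ∧ (p2 → (p3 → p1)) = 3/4 ∧ 1 = 3/4
(¬p2 → ¬p3) ∧ ((p3 ∧ p1) ∧ (p2 → (p3 → p1))) = 1 ∧ 3/4 = 3/4
p1 ↔ p3 = 3/4 ↔ 3/4 = 1
¬p1 = ¬3/4 = 0
(p1 ↔ p3) ↔ ¬p1 = 1 ↔ 0 = 0
¬p2 = ¬1/4 = 0
¬p2 → p1 = 0 → 3/4 = 1
((p1 ↔ p3) ↔ ¬p1) → (¬p2 → p1) = 0 → 1 = 1
((¬p2 → ¬p3) ∧ ((p3 ∧ p1) ∧ (p2 → (p3 → p1)))) ∧ (((p1 ↔ p3) ↔ ¬p1) → (¬p2 → p1)) = 3/4 ∧ 1 = 3/4

3/4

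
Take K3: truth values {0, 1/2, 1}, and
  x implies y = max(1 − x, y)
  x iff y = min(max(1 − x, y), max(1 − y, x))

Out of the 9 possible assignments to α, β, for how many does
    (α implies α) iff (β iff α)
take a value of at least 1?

α = 0, β = 0 ↦ 1  ≥
α = 0, β = 1/2 ↦ 1/2  <
α = 0, β = 1 ↦ 0  <
α = 1/2, β = 0 ↦ 1/2  <
α = 1/2, β = 1/2 ↦ 1/2  <
α = 1/2, β = 1 ↦ 1/2  <
α = 1, β = 0 ↦ 0  <
α = 1, β = 1/2 ↦ 1/2  <
α = 1, β = 1 ↦ 1  ≥
So 2 of the 9 assignments meet the threshold.

2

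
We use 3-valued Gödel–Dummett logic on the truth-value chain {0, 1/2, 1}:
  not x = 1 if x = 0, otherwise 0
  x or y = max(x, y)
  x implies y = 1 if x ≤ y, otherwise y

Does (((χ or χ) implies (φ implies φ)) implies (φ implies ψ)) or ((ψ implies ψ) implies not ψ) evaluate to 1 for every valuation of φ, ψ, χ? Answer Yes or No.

No

Counterexample: take φ = 1, ψ = 1/2, χ = 0.
χ or χ = 0 or 0 = 0
φ implies φ = 1 implies 1 = 1
(χ or χ) implies (φ implies φ) = 0 implies 1 = 1
φ implies ψ = 1 implies 1/2 = 1/2
((χ or χ) implies (φ implies φ)) implies (φ implies ψ) = 1 implies 1/2 = 1/2
ψ implies ψ = 1/2 implies 1/2 = 1
not ψ = not 1/2 = 0
(ψ implies ψ) implies not ψ = 1 implies 0 = 0
(((χ or χ) implies (φ implies φ)) implies (φ implies ψ)) or ((ψ implies ψ) implies not ψ) = 1/2 or 0 = 1/2
This gives 1/2 ≠ 1.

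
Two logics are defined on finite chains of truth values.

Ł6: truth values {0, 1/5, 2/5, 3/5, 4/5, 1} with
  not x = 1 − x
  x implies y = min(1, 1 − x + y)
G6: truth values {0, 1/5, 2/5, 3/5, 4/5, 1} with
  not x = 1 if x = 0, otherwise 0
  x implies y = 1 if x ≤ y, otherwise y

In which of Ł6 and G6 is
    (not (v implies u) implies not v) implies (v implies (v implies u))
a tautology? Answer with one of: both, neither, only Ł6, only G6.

only Ł6

In Ł6: every assignment gives 1 — tautology.
In G6: at u = 1/5, v = 2/5 the value is 1/5 — not a tautology.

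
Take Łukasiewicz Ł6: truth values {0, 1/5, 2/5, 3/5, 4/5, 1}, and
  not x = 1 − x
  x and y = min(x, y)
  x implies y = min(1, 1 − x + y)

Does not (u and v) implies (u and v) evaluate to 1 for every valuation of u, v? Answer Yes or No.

Counterexample: take u = 0, v = 0.
u and v = 0 and 0 = 0
not (u and v) = not 0 = 1
u and v = 0 and 0 = 0
not (u and v) implies (u and v) = 1 implies 0 = 0
This gives 0 ≠ 1.

No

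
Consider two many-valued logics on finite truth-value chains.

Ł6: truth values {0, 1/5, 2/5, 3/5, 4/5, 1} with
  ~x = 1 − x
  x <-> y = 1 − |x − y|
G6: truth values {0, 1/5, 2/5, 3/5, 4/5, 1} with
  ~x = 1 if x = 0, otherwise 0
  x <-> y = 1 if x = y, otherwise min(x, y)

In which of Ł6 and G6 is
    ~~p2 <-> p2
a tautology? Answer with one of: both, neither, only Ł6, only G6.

only Ł6

In Ł6: every assignment gives 1 — tautology.
In G6: at p2 = 1/5 the value is 1/5 — not a tautology.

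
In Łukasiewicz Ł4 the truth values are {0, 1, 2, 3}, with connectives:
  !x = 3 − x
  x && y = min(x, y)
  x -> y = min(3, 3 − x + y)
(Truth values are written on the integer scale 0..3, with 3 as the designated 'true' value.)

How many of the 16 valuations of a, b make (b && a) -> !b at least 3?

11

a = 0, b = 0 ↦ 3  ≥
a = 0, b = 1 ↦ 3  ≥
a = 0, b = 2 ↦ 3  ≥
a = 0, b = 3 ↦ 3  ≥
a = 1, b = 0 ↦ 3  ≥
a = 1, b = 1 ↦ 3  ≥
a = 1, b = 2 ↦ 3  ≥
a = 1, b = 3 ↦ 2  <
a = 2, b = 0 ↦ 3  ≥
a = 2, b = 1 ↦ 3  ≥
a = 2, b = 2 ↦ 2  <
a = 2, b = 3 ↦ 1  <
a = 3, b = 0 ↦ 3  ≥
a = 3, b = 1 ↦ 3  ≥
a = 3, b = 2 ↦ 2  <
a = 3, b = 3 ↦ 0  <
So 11 of the 16 assignments meet the threshold.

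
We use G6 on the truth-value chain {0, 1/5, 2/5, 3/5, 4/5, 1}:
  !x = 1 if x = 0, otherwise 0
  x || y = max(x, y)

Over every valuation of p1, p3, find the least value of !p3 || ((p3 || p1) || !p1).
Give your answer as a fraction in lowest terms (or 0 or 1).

Take p1 = 1/5, p3 = 1/5:
!p3 = !1/5 = 0
p3 || p1 = 1/5 || 1/5 = 1/5
!p1 = !1/5 = 0
(p3 || p1) || !p1 = 1/5 || 0 = 1/5
!p3 || ((p3 || p1) || !p1) = 0 || 1/5 = 1/5
No assignment yields a value below 1/5, so this is the minimum.

1/5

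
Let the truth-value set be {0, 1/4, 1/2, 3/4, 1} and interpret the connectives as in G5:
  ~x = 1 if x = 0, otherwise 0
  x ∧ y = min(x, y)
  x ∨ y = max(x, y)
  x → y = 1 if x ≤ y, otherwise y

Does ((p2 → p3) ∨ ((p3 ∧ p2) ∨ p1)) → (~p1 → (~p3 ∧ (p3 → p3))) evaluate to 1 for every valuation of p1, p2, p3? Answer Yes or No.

Counterexample: take p1 = 0, p2 = 0, p3 = 1/4.
p2 → p3 = 0 → 1/4 = 1
p3 ∧ p2 = 1/4 ∧ 0 = 0
(p3 ∧ p2) ∨ p1 = 0 ∨ 0 = 0
(p2 → p3) ∨ ((p3 ∧ p2) ∨ p1) = 1 ∨ 0 = 1
~p1 = ~0 = 1
~p3 = ~1/4 = 0
p3 → p3 = 1/4 → 1/4 = 1
~p3 ∧ (p3 → p3) = 0 ∧ 1 = 0
~p1 → (~p3 ∧ (p3 → p3)) = 1 → 0 = 0
((p2 → p3) ∨ ((p3 ∧ p2) ∨ p1)) → (~p1 → (~p3 ∧ (p3 → p3))) = 1 → 0 = 0
This gives 0 ≠ 1.

No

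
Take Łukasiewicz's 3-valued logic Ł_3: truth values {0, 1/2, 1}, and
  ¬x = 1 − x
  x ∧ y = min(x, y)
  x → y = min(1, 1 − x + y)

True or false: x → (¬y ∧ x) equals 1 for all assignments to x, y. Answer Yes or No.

Counterexample: take x = 1/2, y = 1.
¬y = ¬1 = 0
¬y ∧ x = 0 ∧ 1/2 = 0
x → (¬y ∧ x) = 1/2 → 0 = 1/2
This gives 1/2 ≠ 1.

No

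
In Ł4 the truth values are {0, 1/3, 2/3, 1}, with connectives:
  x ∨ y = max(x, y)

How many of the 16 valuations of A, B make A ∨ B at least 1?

7

A = 0, B = 0 ↦ 0  <
A = 0, B = 1/3 ↦ 1/3  <
A = 0, B = 2/3 ↦ 2/3  <
A = 0, B = 1 ↦ 1  ≥
A = 1/3, B = 0 ↦ 1/3  <
A = 1/3, B = 1/3 ↦ 1/3  <
A = 1/3, B = 2/3 ↦ 2/3  <
A = 1/3, B = 1 ↦ 1  ≥
A = 2/3, B = 0 ↦ 2/3  <
A = 2/3, B = 1/3 ↦ 2/3  <
A = 2/3, B = 2/3 ↦ 2/3  <
A = 2/3, B = 1 ↦ 1  ≥
A = 1, B = 0 ↦ 1  ≥
A = 1, B = 1/3 ↦ 1  ≥
A = 1, B = 2/3 ↦ 1  ≥
A = 1, B = 1 ↦ 1  ≥
So 7 of the 16 assignments meet the threshold.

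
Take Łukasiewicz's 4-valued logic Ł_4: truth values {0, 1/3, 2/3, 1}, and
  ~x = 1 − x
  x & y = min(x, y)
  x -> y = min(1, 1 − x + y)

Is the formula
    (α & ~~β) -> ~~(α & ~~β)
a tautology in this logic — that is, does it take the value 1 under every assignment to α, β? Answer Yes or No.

Yes

α = 0, β = 0 ↦ 1
α = 0, β = 1/3 ↦ 1
α = 0, β = 2/3 ↦ 1
α = 0, β = 1 ↦ 1
α = 1/3, β = 0 ↦ 1
α = 1/3, β = 1/3 ↦ 1
α = 1/3, β = 2/3 ↦ 1
α = 1/3, β = 1 ↦ 1
α = 2/3, β = 0 ↦ 1
α = 2/3, β = 1/3 ↦ 1
α = 2/3, β = 2/3 ↦ 1
α = 2/3, β = 1 ↦ 1
α = 1, β = 0 ↦ 1
α = 1, β = 1/3 ↦ 1
α = 1, β = 2/3 ↦ 1
α = 1, β = 1 ↦ 1
Every assignment gives a value ≥ 1.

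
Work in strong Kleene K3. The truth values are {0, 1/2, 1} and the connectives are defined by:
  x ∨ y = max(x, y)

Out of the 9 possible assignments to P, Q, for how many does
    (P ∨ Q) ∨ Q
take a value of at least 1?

P = 0, Q = 0 ↦ 0  <
P = 0, Q = 1/2 ↦ 1/2  <
P = 0, Q = 1 ↦ 1  ≥
P = 1/2, Q = 0 ↦ 1/2  <
P = 1/2, Q = 1/2 ↦ 1/2  <
P = 1/2, Q = 1 ↦ 1  ≥
P = 1, Q = 0 ↦ 1  ≥
P = 1, Q = 1/2 ↦ 1  ≥
P = 1, Q = 1 ↦ 1  ≥
So 5 of the 9 assignments meet the threshold.

5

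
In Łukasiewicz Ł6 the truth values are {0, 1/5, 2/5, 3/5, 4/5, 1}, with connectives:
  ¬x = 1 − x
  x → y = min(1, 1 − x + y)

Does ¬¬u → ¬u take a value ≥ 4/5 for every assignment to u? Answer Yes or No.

Counterexample: take u = 4/5.
¬u = ¬4/5 = 1/5
¬¬u = ¬1/5 = 4/5
¬¬u → ¬u = 4/5 → 1/5 = 2/5
This gives 2/5, which is below 4/5.

No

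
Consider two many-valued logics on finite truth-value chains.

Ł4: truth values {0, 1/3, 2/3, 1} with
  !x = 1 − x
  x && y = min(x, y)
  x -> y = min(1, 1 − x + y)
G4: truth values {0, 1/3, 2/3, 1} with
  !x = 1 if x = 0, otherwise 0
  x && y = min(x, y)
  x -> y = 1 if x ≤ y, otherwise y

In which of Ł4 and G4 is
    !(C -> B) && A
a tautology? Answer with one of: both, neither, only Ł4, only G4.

In Ł4: at A = 0, B = 0, C = 0 the value is 0 — not a tautology.
In G4: at A = 0, B = 0, C = 0 the value is 0 — not a tautology.

neither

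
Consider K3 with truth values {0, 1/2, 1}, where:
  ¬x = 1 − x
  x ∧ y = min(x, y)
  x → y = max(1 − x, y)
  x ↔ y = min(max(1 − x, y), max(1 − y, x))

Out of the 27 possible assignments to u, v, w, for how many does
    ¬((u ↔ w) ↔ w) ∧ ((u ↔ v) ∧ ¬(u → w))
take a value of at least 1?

value 1/2: 8 assignments
value 0: 19 assignments
So 0 of the 27 assignments meet the threshold.

0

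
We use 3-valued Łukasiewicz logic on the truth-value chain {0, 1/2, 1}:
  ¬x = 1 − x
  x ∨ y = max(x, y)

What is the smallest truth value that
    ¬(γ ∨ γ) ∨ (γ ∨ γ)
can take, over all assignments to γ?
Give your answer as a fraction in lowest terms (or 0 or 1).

1/2

Take γ = 1/2:
γ ∨ γ = 1/2 ∨ 1/2 = 1/2
¬(γ ∨ γ) = ¬1/2 = 1/2
γ ∨ γ = 1/2 ∨ 1/2 = 1/2
¬(γ ∨ γ) ∨ (γ ∨ γ) = 1/2 ∨ 1/2 = 1/2
No assignment yields a value below 1/2, so this is the minimum.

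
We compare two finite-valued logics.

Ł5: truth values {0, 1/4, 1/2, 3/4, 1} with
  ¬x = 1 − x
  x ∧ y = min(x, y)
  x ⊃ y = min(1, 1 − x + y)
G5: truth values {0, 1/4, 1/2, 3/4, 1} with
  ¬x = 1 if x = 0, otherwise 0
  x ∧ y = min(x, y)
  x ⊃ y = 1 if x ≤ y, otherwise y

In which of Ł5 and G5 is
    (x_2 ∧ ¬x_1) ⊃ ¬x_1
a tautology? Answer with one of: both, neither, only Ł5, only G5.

both

In Ł5: every assignment gives 1 — tautology.
In G5: every assignment gives 1 — tautology.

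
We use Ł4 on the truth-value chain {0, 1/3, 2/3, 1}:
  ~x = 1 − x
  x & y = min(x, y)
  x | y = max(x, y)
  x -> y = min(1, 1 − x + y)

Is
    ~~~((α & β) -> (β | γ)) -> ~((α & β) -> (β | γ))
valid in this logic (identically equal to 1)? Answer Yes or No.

Yes

At α = 0, β = 1/3, γ = 1/3, for instance:
α & β = 0 & 1/3 = 0
β | γ = 1/3 | 1/3 = 1/3
(α & β) -> (β | γ) = 0 -> 1/3 = 1
~((α & β) -> (β | γ)) = ~1 = 0
~~((α & β) -> (β | γ)) = ~0 = 1
~~~((α & β) -> (β | γ)) = ~1 = 0
~~~((α & β) -> (β | γ)) -> ~((α & β) -> (β | γ)) = 0 -> 0 = 1
and checking the remaining 63 assignments likewise gives ≥ 1 in every case.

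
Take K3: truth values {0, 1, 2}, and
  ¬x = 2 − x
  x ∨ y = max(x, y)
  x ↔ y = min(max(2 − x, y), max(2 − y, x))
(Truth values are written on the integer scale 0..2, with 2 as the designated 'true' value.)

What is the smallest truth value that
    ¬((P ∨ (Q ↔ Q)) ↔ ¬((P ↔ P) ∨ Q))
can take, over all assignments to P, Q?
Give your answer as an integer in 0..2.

1

Take P = 0, Q = 1:
Q ↔ Q = 1 ↔ 1 = 1
P ∨ (Q ↔ Q) = 0 ∨ 1 = 1
P ↔ P = 0 ↔ 0 = 2
(P ↔ P) ∨ Q = 2 ∨ 1 = 2
¬((P ↔ P) ∨ Q) = ¬2 = 0
(P ∨ (Q ↔ Q)) ↔ ¬((P ↔ P) ∨ Q) = 1 ↔ 0 = 1
¬((P ∨ (Q ↔ Q)) ↔ ¬((P ↔ P) ∨ Q)) = ¬1 = 1
No assignment yields a value below 1, so this is the minimum.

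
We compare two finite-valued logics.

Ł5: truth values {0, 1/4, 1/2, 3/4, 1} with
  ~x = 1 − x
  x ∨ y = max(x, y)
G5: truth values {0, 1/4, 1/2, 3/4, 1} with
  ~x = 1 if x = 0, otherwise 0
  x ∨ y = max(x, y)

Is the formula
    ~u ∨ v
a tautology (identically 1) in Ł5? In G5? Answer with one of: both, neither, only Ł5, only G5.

neither

In Ł5: at u = 1/4, v = 0 the value is 3/4 — not a tautology.
In G5: at u = 1/4, v = 0 the value is 0 — not a tautology.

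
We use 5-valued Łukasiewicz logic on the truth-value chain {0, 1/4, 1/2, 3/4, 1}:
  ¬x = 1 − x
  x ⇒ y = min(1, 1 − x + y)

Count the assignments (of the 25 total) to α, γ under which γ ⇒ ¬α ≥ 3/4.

value 1: 15 assignments (counts)
value 3/4: 4 assignments (counts)
value 1/2: 3 assignments
value 1/4: 2 assignments
value 0: 1 assignment
So 19 of the 25 assignments meet the threshold.

19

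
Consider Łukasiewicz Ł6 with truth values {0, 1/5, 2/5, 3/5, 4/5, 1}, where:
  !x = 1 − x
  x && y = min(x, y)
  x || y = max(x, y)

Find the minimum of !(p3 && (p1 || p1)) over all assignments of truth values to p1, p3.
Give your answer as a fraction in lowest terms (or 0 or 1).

0

Take p1 = 1, p3 = 1:
p1 || p1 = 1 || 1 = 1
p3 && (p1 || p1) = 1 && 1 = 1
!(p3 && (p1 || p1)) = !1 = 0
No assignment yields a value below 0, so this is the minimum.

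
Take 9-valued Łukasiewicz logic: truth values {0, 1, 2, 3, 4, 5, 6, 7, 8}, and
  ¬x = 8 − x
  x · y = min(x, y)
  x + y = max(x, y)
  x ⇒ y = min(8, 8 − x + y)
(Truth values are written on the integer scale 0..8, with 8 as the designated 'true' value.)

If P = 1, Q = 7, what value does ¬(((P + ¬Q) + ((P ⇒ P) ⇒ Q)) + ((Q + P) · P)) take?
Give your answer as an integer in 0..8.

1

¬Q = ¬7 = 1
P + ¬Q = 1 + 1 = 1
P ⇒ P = 1 ⇒ 1 = 8
(P ⇒ P) ⇒ Q = 8 ⇒ 7 = 7
(P + ¬Q) + ((P ⇒ P) ⇒ Q) = 1 + 7 = 7
Q + P = 7 + 1 = 7
(Q + P) · P = 7 · 1 = 1
((P + ¬Q) + ((P ⇒ P) ⇒ Q)) + ((Q + P) · P) = 7 + 1 = 7
¬(((P + ¬Q) + ((P ⇒ P) ⇒ Q)) + ((Q + P) · P)) = ¬7 = 1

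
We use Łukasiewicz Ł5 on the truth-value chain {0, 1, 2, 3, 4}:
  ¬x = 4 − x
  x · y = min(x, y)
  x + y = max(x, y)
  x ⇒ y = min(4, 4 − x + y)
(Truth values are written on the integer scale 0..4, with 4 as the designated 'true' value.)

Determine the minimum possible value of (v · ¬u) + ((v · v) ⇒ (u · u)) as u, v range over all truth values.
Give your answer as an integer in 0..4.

2

Take u = 0, v = 2:
¬u = ¬0 = 4
v · ¬u = 2 · 4 = 2
v · v = 2 · 2 = 2
u · u = 0 · 0 = 0
(v · v) ⇒ (u · u) = 2 ⇒ 0 = 2
(v · ¬u) + ((v · v) ⇒ (u · u)) = 2 + 2 = 2
No assignment yields a value below 2, so this is the minimum.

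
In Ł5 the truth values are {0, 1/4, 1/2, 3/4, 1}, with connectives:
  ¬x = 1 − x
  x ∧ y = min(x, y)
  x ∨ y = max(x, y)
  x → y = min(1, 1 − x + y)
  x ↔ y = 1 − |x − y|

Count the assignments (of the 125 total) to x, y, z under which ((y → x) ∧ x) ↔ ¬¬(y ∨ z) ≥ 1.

value 1: 25 assignments (counts)
value 3/4: 40 assignments
value 1/2: 30 assignments
value 1/4: 20 assignments
value 0: 10 assignments
So 25 of the 125 assignments meet the threshold.

25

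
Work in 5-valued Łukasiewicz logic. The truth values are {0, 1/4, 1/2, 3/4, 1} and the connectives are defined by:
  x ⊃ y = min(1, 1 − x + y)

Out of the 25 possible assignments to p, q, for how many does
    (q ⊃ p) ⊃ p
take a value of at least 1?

9

value 1: 9 assignments (counts)
value 3/4: 7 assignments
value 1/2: 5 assignments
value 1/4: 3 assignments
value 0: 1 assignment
So 9 of the 25 assignments meet the threshold.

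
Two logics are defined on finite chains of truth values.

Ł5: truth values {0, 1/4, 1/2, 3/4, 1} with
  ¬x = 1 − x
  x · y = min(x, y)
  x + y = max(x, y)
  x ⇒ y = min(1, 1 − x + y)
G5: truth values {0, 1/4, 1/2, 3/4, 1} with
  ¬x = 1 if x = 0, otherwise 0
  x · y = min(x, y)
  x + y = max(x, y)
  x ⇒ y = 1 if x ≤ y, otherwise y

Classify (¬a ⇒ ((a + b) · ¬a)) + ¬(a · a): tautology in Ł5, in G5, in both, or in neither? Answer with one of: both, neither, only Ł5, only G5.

only G5

In Ł5: at a = 1/4, b = 0 the value is 3/4 — not a tautology.
In G5: every assignment gives 1 — tautology.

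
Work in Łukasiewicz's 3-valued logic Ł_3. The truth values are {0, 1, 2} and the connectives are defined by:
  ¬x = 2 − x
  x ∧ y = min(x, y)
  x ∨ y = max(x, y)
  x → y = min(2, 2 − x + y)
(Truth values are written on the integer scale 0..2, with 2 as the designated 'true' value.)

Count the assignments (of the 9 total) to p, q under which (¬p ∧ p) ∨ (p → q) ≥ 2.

6

p = 0, q = 0 ↦ 2  ≥
p = 0, q = 1 ↦ 2  ≥
p = 0, q = 2 ↦ 2  ≥
p = 1, q = 0 ↦ 1  <
p = 1, q = 1 ↦ 2  ≥
p = 1, q = 2 ↦ 2  ≥
p = 2, q = 0 ↦ 0  <
p = 2, q = 1 ↦ 1  <
p = 2, q = 2 ↦ 2  ≥
So 6 of the 9 assignments meet the threshold.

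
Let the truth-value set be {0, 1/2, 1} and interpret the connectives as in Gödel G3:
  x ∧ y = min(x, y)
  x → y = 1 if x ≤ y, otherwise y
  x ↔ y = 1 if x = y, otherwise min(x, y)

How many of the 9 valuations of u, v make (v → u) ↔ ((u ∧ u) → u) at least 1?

u = 0, v = 0 ↦ 1  ≥
u = 0, v = 1/2 ↦ 0  <
u = 0, v = 1 ↦ 0  <
u = 1/2, v = 0 ↦ 1  ≥
u = 1/2, v = 1/2 ↦ 1  ≥
u = 1/2, v = 1 ↦ 1/2  <
u = 1, v = 0 ↦ 1  ≥
u = 1, v = 1/2 ↦ 1  ≥
u = 1, v = 1 ↦ 1  ≥
So 6 of the 9 assignments meet the threshold.

6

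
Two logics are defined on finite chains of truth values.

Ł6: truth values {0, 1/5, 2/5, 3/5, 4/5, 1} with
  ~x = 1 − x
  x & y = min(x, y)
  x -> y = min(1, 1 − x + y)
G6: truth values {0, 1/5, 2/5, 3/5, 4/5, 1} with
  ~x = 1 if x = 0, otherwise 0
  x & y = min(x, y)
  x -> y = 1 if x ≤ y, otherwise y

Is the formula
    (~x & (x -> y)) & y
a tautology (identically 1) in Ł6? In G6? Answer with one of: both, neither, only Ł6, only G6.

neither

In Ł6: at x = 0, y = 0 the value is 0 — not a tautology.
In G6: at x = 0, y = 0 the value is 0 — not a tautology.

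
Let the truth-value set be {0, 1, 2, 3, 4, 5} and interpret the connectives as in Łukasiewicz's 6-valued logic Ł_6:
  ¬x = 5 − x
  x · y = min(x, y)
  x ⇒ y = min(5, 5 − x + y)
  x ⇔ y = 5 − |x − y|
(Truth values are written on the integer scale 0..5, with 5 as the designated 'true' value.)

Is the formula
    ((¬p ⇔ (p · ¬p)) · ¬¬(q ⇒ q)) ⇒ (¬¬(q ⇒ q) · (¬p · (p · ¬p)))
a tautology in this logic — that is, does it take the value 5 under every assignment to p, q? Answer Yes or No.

No

Counterexample: take p = 1, q = 0.
¬p = ¬1 = 4
¬p = ¬1 = 4
p · ¬p = 1 · 4 = 1
¬p ⇔ (p · ¬p) = 4 ⇔ 1 = 2
q ⇒ q = 0 ⇒ 0 = 5
¬(q ⇒ q) = ¬5 = 0
¬¬(q ⇒ q) = ¬0 = 5
(¬p ⇔ (p · ¬p)) · ¬¬(q ⇒ q) = 2 · 5 = 2
q ⇒ q = 0 ⇒ 0 = 5
¬(q ⇒ q) = ¬5 = 0
¬¬(q ⇒ q) = ¬0 = 5
¬p = ¬1 = 4
¬p = ¬1 = 4
p · ¬p = 1 · 4 = 1
¬p · (p · ¬p) = 4 · 1 = 1
¬¬(q ⇒ q) · (¬p · (p · ¬p)) = 5 · 1 = 1
((¬p ⇔ (p · ¬p)) · ¬¬(q ⇒ q)) ⇒ (¬¬(q ⇒ q) · (¬p · (p · ¬p))) = 2 ⇒ 1 = 4
This gives 4 ≠ 5.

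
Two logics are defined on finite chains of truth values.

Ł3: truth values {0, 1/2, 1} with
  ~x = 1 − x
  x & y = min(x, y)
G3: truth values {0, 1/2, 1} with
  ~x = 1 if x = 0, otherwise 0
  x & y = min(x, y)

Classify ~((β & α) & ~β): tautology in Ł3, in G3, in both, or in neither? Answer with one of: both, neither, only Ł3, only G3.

In Ł3: at α = 1/2, β = 1/2 the value is 1/2 — not a tautology.
In G3: every assignment gives 1 — tautology.

only G3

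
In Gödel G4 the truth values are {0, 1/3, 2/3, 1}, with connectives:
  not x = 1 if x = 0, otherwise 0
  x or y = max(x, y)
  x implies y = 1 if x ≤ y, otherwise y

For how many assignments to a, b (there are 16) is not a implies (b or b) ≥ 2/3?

a = 0, b = 0 ↦ 0  <
a = 0, b = 1/3 ↦ 1/3  <
a = 0, b = 2/3 ↦ 2/3  ≥
a = 0, b = 1 ↦ 1  ≥
a = 1/3, b = 0 ↦ 1  ≥
a = 1/3, b = 1/3 ↦ 1  ≥
a = 1/3, b = 2/3 ↦ 1  ≥
a = 1/3, b = 1 ↦ 1  ≥
a = 2/3, b = 0 ↦ 1  ≥
a = 2/3, b = 1/3 ↦ 1  ≥
a = 2/3, b = 2/3 ↦ 1  ≥
a = 2/3, b = 1 ↦ 1  ≥
a = 1, b = 0 ↦ 1  ≥
a = 1, b = 1/3 ↦ 1  ≥
a = 1, b = 2/3 ↦ 1  ≥
a = 1, b = 1 ↦ 1  ≥
So 14 of the 16 assignments meet the threshold.

14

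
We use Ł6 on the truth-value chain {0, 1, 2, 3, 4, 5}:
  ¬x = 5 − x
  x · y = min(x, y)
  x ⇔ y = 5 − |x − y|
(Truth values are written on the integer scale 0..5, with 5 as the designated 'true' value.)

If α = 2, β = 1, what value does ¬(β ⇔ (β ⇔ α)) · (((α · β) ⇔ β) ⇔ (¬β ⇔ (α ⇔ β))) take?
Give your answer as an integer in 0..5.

3

β ⇔ α = 1 ⇔ 2 = 4
β ⇔ (β ⇔ α) = 1 ⇔ 4 = 2
¬(β ⇔ (β ⇔ α)) = ¬2 = 3
α · β = 2 · 1 = 1
(α · β) ⇔ β = 1 ⇔ 1 = 5
¬β = ¬1 = 4
α ⇔ β = 2 ⇔ 1 = 4
¬β ⇔ (α ⇔ β) = 4 ⇔ 4 = 5
((α · β) ⇔ β) ⇔ (¬β ⇔ (α ⇔ β)) = 5 ⇔ 5 = 5
¬(β ⇔ (β ⇔ α)) · (((α · β) ⇔ β) ⇔ (¬β ⇔ (α ⇔ β))) = 3 · 5 = 3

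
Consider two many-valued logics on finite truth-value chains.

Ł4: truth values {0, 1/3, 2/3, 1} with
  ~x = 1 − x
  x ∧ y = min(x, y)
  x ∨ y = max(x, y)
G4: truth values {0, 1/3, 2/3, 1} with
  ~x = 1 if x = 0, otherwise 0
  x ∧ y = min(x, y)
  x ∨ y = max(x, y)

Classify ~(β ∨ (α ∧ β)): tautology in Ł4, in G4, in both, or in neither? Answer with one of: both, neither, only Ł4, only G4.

neither

In Ł4: at α = 0, β = 1/3 the value is 2/3 — not a tautology.
In G4: at α = 0, β = 1/3 the value is 0 — not a tautology.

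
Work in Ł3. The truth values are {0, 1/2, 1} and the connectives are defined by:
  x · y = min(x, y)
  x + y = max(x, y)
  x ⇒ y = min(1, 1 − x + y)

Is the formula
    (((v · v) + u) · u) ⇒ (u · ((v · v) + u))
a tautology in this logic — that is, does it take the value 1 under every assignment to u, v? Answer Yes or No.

u = 0, v = 0 ↦ 1
u = 0, v = 1/2 ↦ 1
u = 0, v = 1 ↦ 1
u = 1/2, v = 0 ↦ 1
u = 1/2, v = 1/2 ↦ 1
u = 1/2, v = 1 ↦ 1
u = 1, v = 0 ↦ 1
u = 1, v = 1/2 ↦ 1
u = 1, v = 1 ↦ 1
Every assignment gives a value ≥ 1.

Yes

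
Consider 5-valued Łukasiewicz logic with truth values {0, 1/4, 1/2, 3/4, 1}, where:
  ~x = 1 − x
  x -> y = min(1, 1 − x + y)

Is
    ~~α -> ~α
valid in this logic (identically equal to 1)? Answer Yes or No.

No

Counterexample: take α = 3/4.
~α = ~3/4 = 1/4
~~α = ~1/4 = 3/4
~~α -> ~α = 3/4 -> 1/4 = 1/2
This gives 1/2 ≠ 1.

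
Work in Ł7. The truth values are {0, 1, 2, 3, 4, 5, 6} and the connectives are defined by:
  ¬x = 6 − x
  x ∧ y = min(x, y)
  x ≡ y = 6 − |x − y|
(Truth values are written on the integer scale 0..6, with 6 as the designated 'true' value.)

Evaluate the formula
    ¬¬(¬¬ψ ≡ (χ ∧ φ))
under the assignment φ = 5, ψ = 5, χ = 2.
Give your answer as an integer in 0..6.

3

¬ψ = ¬5 = 1
¬¬ψ = ¬1 = 5
χ ∧ φ = 2 ∧ 5 = 2
¬¬ψ ≡ (χ ∧ φ) = 5 ≡ 2 = 3
¬(¬¬ψ ≡ (χ ∧ φ)) = ¬3 = 3
¬¬(¬¬ψ ≡ (χ ∧ φ)) = ¬3 = 3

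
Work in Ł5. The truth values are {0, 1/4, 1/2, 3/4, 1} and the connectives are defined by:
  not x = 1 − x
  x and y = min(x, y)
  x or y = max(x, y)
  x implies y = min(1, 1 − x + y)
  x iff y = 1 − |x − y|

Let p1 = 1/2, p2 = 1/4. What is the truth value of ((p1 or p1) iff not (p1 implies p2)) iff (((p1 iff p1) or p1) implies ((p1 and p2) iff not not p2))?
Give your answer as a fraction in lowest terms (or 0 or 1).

p1 or p1 = 1/2 or 1/2 = 1/2
p1 implies p2 = 1/2 implies 1/4 = 3/4
not (p1 implies p2) = not 3/4 = 1/4
(p1 or p1) iff not (p1 implies p2) = 1/2 iff 1/4 = 3/4
p1 iff p1 = 1/2 iff 1/2 = 1
(p1 iff p1) or p1 = 1 or 1/2 = 1
p1 and p2 = 1/2 and 1/4 = 1/4
not p2 = not 1/4 = 3/4
not not p2 = not 3/4 = 1/4
(p1 and p2) iff not not p2 = 1/4 iff 1/4 = 1
((p1 iff p1) or p1) implies ((p1 and p2) iff not not p2) = 1 implies 1 = 1
((p1 or p1) iff not (p1 implies p2)) iff (((p1 iff p1) or p1) implies ((p1 and p2) iff not not p2)) = 3/4 iff 1 = 3/4

3/4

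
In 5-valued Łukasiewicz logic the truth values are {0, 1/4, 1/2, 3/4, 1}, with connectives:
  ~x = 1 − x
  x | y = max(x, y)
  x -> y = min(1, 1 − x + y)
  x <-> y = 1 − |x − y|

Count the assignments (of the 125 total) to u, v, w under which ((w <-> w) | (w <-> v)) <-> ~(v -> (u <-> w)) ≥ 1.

2

value 1: 2 assignments (counts)
value 3/4: 6 assignments
value 1/2: 12 assignments
value 1/4: 20 assignments
value 0: 85 assignments
So 2 of the 125 assignments meet the threshold.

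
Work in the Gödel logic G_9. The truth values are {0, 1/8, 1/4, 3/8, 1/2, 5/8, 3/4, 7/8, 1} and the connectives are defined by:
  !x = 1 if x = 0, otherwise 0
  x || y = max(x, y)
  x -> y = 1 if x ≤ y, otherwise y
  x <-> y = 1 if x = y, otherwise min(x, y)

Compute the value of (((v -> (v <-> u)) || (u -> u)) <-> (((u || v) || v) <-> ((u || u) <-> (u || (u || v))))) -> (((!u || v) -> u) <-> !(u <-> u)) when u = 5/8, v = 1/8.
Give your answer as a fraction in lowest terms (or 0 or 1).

v <-> u = 1/8 <-> 5/8 = 1/8
v -> (v <-> u) = 1/8 -> 1/8 = 1
u -> u = 5/8 -> 5/8 = 1
(v -> (v <-> u)) || (u -> u) = 1 || 1 = 1
u || v = 5/8 || 1/8 = 5/8
(u || v) || v = 5/8 || 1/8 = 5/8
u || u = 5/8 || 5/8 = 5/8
u || v = 5/8 || 1/8 = 5/8
u || (u || v) = 5/8 || 5/8 = 5/8
(u || u) <-> (u || (u || v)) = 5/8 <-> 5/8 = 1
((u || v) || v) <-> ((u || u) <-> (u || (u || v))) = 5/8 <-> 1 = 5/8
((v -> (v <-> u)) || (u -> u)) <-> (((u || v) || v) <-> ((u || u) <-> (u || (u || v)))) = 1 <-> 5/8 = 5/8
!u = !5/8 = 0
!u || v = 0 || 1/8 = 1/8
(!u || v) -> u = 1/8 -> 5/8 = 1
u <-> u = 5/8 <-> 5/8 = 1
!(u <-> u) = !1 = 0
((!u || v) -> u) <-> !(u <-> u) = 1 <-> 0 = 0
(((v -> (v <-> u)) || (u -> u)) <-> (((u || v) || v) <-> ((u || u) <-> (u || (u || v))))) -> (((!u || v) -> u) <-> !(u <-> u)) = 5/8 -> 0 = 0

0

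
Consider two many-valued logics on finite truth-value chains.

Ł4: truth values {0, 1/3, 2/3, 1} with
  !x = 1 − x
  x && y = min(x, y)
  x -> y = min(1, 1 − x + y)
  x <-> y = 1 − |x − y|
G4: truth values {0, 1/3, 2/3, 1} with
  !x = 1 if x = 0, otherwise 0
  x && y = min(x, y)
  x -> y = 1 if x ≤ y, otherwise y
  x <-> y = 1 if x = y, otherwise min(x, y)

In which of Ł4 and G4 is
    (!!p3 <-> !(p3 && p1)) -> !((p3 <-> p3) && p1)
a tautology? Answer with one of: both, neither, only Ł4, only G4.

only G4

In Ł4: at p1 = 1/3, p3 = 2/3 the value is 2/3 — not a tautology.
In G4: every assignment gives 1 — tautology.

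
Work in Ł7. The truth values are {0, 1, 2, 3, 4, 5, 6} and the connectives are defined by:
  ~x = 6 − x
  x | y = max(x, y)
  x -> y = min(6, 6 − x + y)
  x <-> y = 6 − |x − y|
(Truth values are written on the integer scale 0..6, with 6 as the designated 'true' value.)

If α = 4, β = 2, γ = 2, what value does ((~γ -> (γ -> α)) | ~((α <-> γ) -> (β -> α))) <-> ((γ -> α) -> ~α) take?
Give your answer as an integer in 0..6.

2

~γ = ~2 = 4
γ -> α = 2 -> 4 = 6
~γ -> (γ -> α) = 4 -> 6 = 6
α <-> γ = 4 <-> 2 = 4
β -> α = 2 -> 4 = 6
(α <-> γ) -> (β -> α) = 4 -> 6 = 6
~((α <-> γ) -> (β -> α)) = ~6 = 0
(~γ -> (γ -> α)) | ~((α <-> γ) -> (β -> α)) = 6 | 0 = 6
γ -> α = 2 -> 4 = 6
~α = ~4 = 2
(γ -> α) -> ~α = 6 -> 2 = 2
((~γ -> (γ -> α)) | ~((α <-> γ) -> (β -> α))) <-> ((γ -> α) -> ~α) = 6 <-> 2 = 2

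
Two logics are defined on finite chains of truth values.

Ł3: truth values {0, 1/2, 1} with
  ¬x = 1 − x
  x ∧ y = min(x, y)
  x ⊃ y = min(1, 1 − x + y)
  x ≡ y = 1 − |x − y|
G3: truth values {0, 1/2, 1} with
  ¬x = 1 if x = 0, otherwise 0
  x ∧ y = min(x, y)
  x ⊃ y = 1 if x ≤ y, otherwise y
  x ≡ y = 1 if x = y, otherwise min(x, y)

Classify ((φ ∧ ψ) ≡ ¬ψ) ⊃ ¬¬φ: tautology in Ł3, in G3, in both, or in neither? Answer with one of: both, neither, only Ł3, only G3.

neither

In Ł3: at φ = 0, ψ = 1/2 the value is 1/2 — not a tautology.
In G3: at φ = 0, ψ = 1/2 the value is 0 — not a tautology.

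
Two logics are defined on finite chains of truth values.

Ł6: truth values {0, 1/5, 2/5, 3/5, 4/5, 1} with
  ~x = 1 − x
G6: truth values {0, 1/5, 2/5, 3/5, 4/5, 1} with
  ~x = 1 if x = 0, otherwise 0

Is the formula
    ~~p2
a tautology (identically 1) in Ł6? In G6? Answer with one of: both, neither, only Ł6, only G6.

In Ł6: at p2 = 0 the value is 0 — not a tautology.
In G6: at p2 = 0 the value is 0 — not a tautology.

neither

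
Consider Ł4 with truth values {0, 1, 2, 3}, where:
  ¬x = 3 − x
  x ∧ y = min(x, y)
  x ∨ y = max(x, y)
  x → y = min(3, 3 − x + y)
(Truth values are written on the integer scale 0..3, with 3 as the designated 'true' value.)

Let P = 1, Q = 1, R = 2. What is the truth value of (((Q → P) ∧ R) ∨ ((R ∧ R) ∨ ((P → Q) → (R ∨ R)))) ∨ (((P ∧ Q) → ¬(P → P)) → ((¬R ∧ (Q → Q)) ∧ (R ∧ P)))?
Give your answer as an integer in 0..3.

2

Q → P = 1 → 1 = 3
(Q → P) ∧ R = 3 ∧ 2 = 2
R ∧ R = 2 ∧ 2 = 2
P → Q = 1 → 1 = 3
R ∨ R = 2 ∨ 2 = 2
(P → Q) → (R ∨ R) = 3 → 2 = 2
(R ∧ R) ∨ ((P → Q) → (R ∨ R)) = 2 ∨ 2 = 2
((Q → P) ∧ R) ∨ ((R ∧ R) ∨ ((P → Q) → (R ∨ R))) = 2 ∨ 2 = 2
P ∧ Q = 1 ∧ 1 = 1
P → P = 1 → 1 = 3
¬(P → P) = ¬3 = 0
(P ∧ Q) → ¬(P → P) = 1 → 0 = 2
¬R = ¬2 = 1
Q → Q = 1 → 1 = 3
¬R ∧ (Q → Q) = 1 ∧ 3 = 1
R ∧ P = 2 ∧ 1 = 1
(¬R ∧ (Q → Q)) ∧ (R ∧ P) = 1 ∧ 1 = 1
((P ∧ Q) → ¬(P → P)) → ((¬R ∧ (Q → Q)) ∧ (R ∧ P)) = 2 → 1 = 2
(((Q → P) ∧ R) ∨ ((R ∧ R) ∨ ((P → Q) → (R ∨ R)))) ∨ (((P ∧ Q) → ¬(P → P)) → ((¬R ∧ (Q → Q)) ∧ (R ∧ P))) = 2 ∨ 2 = 2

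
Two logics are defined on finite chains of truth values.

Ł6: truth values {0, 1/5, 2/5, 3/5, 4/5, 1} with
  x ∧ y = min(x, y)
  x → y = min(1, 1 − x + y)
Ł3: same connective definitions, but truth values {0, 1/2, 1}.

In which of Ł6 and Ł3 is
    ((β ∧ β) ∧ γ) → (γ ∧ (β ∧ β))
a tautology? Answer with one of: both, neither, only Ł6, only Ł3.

In Ł6: every assignment gives 1 — tautology.
In Ł3: every assignment gives 1 — tautology.

both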